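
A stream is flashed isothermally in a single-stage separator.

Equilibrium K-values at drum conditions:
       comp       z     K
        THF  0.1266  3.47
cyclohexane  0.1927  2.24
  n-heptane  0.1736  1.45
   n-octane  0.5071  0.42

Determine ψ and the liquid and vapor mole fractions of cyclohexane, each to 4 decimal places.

Rachford–Rice: g(ψ) = Σ zᵢ(Kᵢ−1)/(1+ψ(Kᵢ−1)) = 0.
Feasibility: ΣzᵢKᵢ = 1.3357, Σzᵢ/Kᵢ = 1.4496 — both > 1, two phases present.
Newton iteration, ψ⁰ = 0.42:
  ψ = 0.4200: g = -0.01254, g' = -0.6372 → ψ = 0.4003
  ψ = 0.4003: g = 0.00005, g' = -0.6422 → ψ = 0.4004
Converged at ψ = 0.4004.
Compositions from xᵢ = zᵢ/(1+ψ(Kᵢ−1)), yᵢ = Kᵢxᵢ:
  THF: x = 0.0637, y = 0.2209
  cyclohexane: x = 0.1288, y = 0.2884
  n-heptane: x = 0.1471, y = 0.2133
  n-octane: x = 0.6605, y = 0.2774

ψ = 0.4004, x_cyclohexane = 0.1288, y_cyclohexane = 0.2884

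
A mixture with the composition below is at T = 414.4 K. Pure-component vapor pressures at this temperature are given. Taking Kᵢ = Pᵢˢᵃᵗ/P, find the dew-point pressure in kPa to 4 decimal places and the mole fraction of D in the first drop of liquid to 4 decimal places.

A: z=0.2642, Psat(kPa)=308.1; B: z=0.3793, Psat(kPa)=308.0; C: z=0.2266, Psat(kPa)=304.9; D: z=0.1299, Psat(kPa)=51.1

At the dew point ψ → 1, so Σzᵢ/Kᵢ = 1 with Kᵢ = Pᵢˢᵃᵗ/P ⇒ 1/P = Σzᵢ/Pᵢˢᵃᵗ.
1/P = 0.2642/308.1 + 0.3793/308.0 + 0.2266/304.9 + 0.1299/51.1 = 0.0053743 ⇒ P = 186.0716 kPa
xᵢ = zᵢP/Pᵢˢᵃᵗ ⇒ x_D = 0.1299·186.0716/51.1 = 0.4730

Pdew = 186.0716 kPa, x_D = 0.4730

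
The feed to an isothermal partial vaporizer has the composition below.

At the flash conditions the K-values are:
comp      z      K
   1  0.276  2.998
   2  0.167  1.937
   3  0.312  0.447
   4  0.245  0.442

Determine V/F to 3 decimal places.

Material balance + equilibrium reduce to Σ zᵢ(Kᵢ−1)/(1+V/F(Kᵢ−1)) = 0.
g(0) = ΣzᵢKᵢ − 1 = 0.399 and g(1) = 1 − Σzᵢ/Kᵢ = -0.431, so a root lies in (0, 1).
Newton–Raphson from V/F = 0.5:
  V/F = 0.500: g = -0.0457, g' = -0.673 → V/F = 0.432
  V/F = 0.432: g = 0.0005, g' = -0.689 → V/F = 0.433
Converged at V/F = 0.433.

V/F = 0.433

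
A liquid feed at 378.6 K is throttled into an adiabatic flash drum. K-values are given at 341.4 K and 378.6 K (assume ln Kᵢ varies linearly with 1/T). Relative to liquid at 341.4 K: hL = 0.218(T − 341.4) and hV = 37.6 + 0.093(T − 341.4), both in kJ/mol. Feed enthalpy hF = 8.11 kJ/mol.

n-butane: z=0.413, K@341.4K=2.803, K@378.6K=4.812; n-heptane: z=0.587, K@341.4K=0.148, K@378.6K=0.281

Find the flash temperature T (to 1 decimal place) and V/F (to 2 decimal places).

Adiabatic flash: solve Rachford–Rice at each trial T, then check hF = ψ·hV(T) + (1−ψ)·hL(T).
  T = 341.4 K: K = (2.803, 0.148), RR gives ψ = 0.159, H_out = 5.985 kJ/mol
  T = 378.6 K: K = (4.812, 0.281), RR gives ψ = 0.420, H_out = 21.962 kJ/mol
  T = 360.0 K: K = (3.724, 0.207), RR gives ψ = 0.306, H_out = 14.833 kJ/mol
  T = 350.7 K: K = (3.243, 0.176), RR gives ψ = 0.240, H_out = 10.754 kJ/mol
  T = 346.0 K: K = (3.016, 0.161), RR gives ψ = 0.201, H_out = 8.455 kJ/mol
  T = 343.7 K: K = (2.908, 0.155), RR gives ψ = 0.181, H_out = 7.251 kJ/mol
Linear interpolation between T = 343.7 (H_out = 7.251) and T = 346.0 (H_out = 8.455) on hF = 8.11 gives T ≈ 345.3 K, at which ψ = 0.20.

T = 345.3 K, V/F = 0.20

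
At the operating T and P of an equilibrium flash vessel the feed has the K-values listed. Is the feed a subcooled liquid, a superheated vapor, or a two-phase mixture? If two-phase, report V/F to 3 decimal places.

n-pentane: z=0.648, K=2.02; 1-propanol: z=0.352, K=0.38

ΣzᵢKᵢ = 1.443; Σzᵢ/Kᵢ = 1.247.
Both exceed 1, so a two-phase solution exists.
Material balance + equilibrium reduce to Σ zᵢ(Kᵢ−1)/(1+ψ(Kᵢ−1)) = 0.
Newton iteration, ψ⁰ = 0.46:
  ψ = 0.460: g = 0.1446, g' = -0.577 → ψ = 0.710
  ψ = 0.710: g = -0.0068, g' = -0.659 → ψ = 0.700
Converged at ψ = 0.700.

two-phase, V/F = 0.700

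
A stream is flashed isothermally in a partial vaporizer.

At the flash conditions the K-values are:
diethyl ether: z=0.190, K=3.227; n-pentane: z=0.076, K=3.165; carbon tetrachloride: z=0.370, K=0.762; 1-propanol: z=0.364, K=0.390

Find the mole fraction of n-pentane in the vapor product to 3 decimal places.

y_n-pentane = 0.149

Let β = V/F and solve Σ zᵢ(Kᵢ−1)/(1+β(Kᵢ−1)) = 0.
g(0) = ΣzᵢKᵢ − 1 = 0.278 and g(1) = 1 − Σzᵢ/Kᵢ = -0.502, so a root lies in (0, 1).
Iterate (Newton) starting at β = 0.56:
  β = 0.560: g = -0.1762, g' = -0.600 → β = 0.266
  β = 0.266: g = 0.0109, g' = -0.732 → β = 0.281
Converged at β = 0.281.
Compositions from xᵢ = zᵢ/(1+β(Kᵢ−1)), yᵢ = Kᵢxᵢ:
  diethyl ether: x = 0.117, y = 0.377
  n-pentane: x = 0.047, y = 0.149
  carbon tetrachloride: x = 0.397, y = 0.302
  1-propanol: x = 0.439, y = 0.171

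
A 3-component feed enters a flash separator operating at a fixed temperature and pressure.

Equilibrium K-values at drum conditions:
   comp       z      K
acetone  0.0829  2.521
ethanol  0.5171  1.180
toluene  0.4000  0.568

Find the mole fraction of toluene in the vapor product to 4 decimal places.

Rachford–Rice: g(ψ) = Σ zᵢ(Kᵢ−1)/(1+ψ(Kᵢ−1)) = 0.
Check two-phase: ΣzᵢKᵢ = 1.0464 > 1 and Σzᵢ/Kᵢ = 1.1753 > 1, so g(0) = 0.0464 > 0 and g(1) = -0.1753 < 0.
Newton–Raphson from ψ = 0.48:
  ψ = 0.4800: g = -0.05945, g' = -0.1971 → ψ = 0.1784
  ψ = 0.1784: g = 0.00214, g' = -0.2220 → ψ = 0.1880
Converged at ψ = 0.1880.
Compositions from xᵢ = zᵢ/(1+ψ(Kᵢ−1)), yᵢ = Kᵢxᵢ:
  acetone: x = 0.0645, y = 0.1625
  ethanol: x = 0.5002, y = 0.5902
  toluene: x = 0.4354, y = 0.2473

y_toluene = 0.2473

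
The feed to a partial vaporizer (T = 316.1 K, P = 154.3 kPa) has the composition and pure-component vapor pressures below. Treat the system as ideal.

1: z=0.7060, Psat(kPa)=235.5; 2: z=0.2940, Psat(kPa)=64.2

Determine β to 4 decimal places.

β = 0.6504

Raoult's law: Kᵢ = Pᵢˢᵃᵗ/P = Pᵢˢᵃᵗ/154.3.
  K_1 = 235.5/154.3 = 1.526248, K_2 = 64.2/154.3 = 0.416073
Let β = V/F and solve Σ zᵢ(Kᵢ−1)/(1+β(Kᵢ−1)) = 0.
Check two-phase: ΣzᵢKᵢ = 1.1999 > 1 and Σzᵢ/Kᵢ = 1.1692 > 1, so g(0) = 0.1999 > 0 and g(1) = -0.1692 < 0.
Newton–Raphson from β = 0.47:
  β = 0.4700: g = 0.06125, g' = -0.3161 → β = 0.6638
  β = 0.6638: g = -0.00498, g' = -0.3747 → β = 0.6505
  β = 0.6505: g = -0.00004, g' = -0.3692 → β = 0.6504
Converged at β = 0.6504.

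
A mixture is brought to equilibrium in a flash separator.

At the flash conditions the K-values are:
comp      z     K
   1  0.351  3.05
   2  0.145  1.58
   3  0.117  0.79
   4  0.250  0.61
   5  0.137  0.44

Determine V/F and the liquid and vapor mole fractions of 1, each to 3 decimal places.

Iterate (Newton) starting at V/F = 0.5:
  V/F = 0.500: g = 0.1654, g' = -0.537 → V/F = 0.808
  V/F = 0.808: g = 0.0161, g' = -0.464 → V/F = 0.843
Converged at V/F = 0.843.
Compositions from xᵢ = zᵢ/(1+V/F(Kᵢ−1)), yᵢ = Kᵢxᵢ:
  1: x = 0.129, y = 0.393
  2: x = 0.097, y = 0.154
  3: x = 0.142, y = 0.112
  4: x = 0.372, y = 0.227
  5: x = 0.259, y = 0.114

V/F = 0.843, x_1 = 0.129, y_1 = 0.393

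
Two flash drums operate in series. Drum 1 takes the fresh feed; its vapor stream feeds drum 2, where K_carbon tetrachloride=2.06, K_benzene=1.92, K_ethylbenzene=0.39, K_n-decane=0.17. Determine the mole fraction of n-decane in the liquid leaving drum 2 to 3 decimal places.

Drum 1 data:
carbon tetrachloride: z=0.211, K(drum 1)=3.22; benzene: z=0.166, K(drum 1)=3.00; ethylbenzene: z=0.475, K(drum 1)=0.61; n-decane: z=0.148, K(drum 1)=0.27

x_n-decane (drum 2) = 0.102

Drum 1:
Material balance + equilibrium reduce to Σ zᵢ(Kᵢ−1)/(1+ψ₁(Kᵢ−1)) = 0.
Feasibility: ΣzᵢKᵢ = 1.507, Σzᵢ/Kᵢ = 1.448 — both > 1, two phases present.
Newton–Raphson from ψ₁ = 0.4:
  ψ₁ = 0.400: g = 0.0605, g' = -0.755 → ψ₁ = 0.480
  ψ₁ = 0.480: g = 0.0019, g' = -0.713 → ψ₁ = 0.483
Converged at ψ₁ = 0.483.
Drum-1 compositions:
  carbon tetrachloride: x = 0.102, y = 0.328
  benzene: x = 0.084, y = 0.253
  ethylbenzene: x = 0.585, y = 0.357
  n-decane: x = 0.229, y = 0.062
Drum-2 feed = drum-1 vapor: z₂ = (0.3280, 0.2534, 0.3569, 0.0617).
Drum 2:
Material balance + equilibrium reduce to Σ zᵢ(Kᵢ−1)/(1+ψ₂(Kᵢ−1)) = 0.
Feasibility: ΣzᵢKᵢ = 1.312, Σzᵢ/Kᵢ = 1.569 — both > 1, two phases present.
Newton iteration, ψ₂⁰ = 0.61:
  ψ₂ = 0.610: g = -0.0901, g' = -0.735 → ψ₂ = 0.488
  ψ₂ = 0.488: g = -0.0058, g' = -0.651 → ψ₂ = 0.479
Converged at ψ₂ = 0.479.
  carbon tetrachloride: x = 0.218, y = 0.448
  benzene: x = 0.176, y = 0.338
  ethylbenzene: x = 0.504, y = 0.197
  n-decane: x = 0.102, y = 0.017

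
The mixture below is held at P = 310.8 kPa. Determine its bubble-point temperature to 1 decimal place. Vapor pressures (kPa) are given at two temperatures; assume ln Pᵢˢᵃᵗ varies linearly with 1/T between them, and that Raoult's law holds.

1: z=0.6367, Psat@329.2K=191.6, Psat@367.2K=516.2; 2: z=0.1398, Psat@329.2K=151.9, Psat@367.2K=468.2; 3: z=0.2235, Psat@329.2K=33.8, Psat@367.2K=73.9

T = 355.8 K

Bubble-point temperature: ΣzᵢPᵢˢᵃᵗ(T) = P. Interpolate ln Pᵢˢᵃᵗ = aᵢ + bᵢ/T.
  T = 329.2 K: ΣzᵢPᵢˢᵃᵗ = 150.78 kPa
  T = 367.2 K: ΣzᵢPᵢˢᵃᵗ = 410.64 kPa
  T = 348.2 K: ΣzᵢPᵢˢᵃᵗ = 255.58 kPa
  T = 357.7 K: ΣzᵢPᵢˢᵃᵗ = 325.97 kPa
  T = 352.9 K: ΣzᵢPᵢˢᵃᵗ = 288.73 kPa
  T = 355.3 K: ΣzᵢPᵢˢᵃᵗ = 306.91 kPa
Interpolating between 355.3 K and 357.7 K gives T ≈ 355.8 K.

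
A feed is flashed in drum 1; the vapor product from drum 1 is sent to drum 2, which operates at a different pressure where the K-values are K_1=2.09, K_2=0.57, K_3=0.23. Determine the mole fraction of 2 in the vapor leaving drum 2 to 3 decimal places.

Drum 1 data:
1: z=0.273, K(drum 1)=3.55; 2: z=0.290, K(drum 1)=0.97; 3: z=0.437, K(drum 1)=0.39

y_2 (drum 2) = 0.193

Drum 1:
Material balance + equilibrium reduce to Σ zᵢ(Kᵢ−1)/(1+ψ₁(Kᵢ−1)) = 0.
Feasibility: ΣzᵢKᵢ = 1.421, Σzᵢ/Kᵢ = 1.496 — both > 1, two phases present.
Newton–Raphson from ψ₁ = 0.5:
  ψ₁ = 0.500: g = -0.0864, g' = -0.680 → ψ₁ = 0.373
  ψ₁ = 0.373: g = 0.0029, g' = -0.739 → ψ₁ = 0.377
Converged at ψ₁ = 0.377.
Drum-1 compositions:
  1: x = 0.139, y = 0.494
  2: x = 0.293, y = 0.285
  3: x = 0.567, y = 0.221
Drum-2 feed = drum-1 vapor: z₂ = (0.4942, 0.2845, 0.2213).
Drum 2:
Rachford–Rice: g(ψ₂) = Σ zᵢ(Kᵢ−1)/(1+ψ₂(Kᵢ−1)) = 0.
Feasibility: ΣzᵢKᵢ = 1.246, Σzᵢ/Kᵢ = 1.698 — both > 1, two phases present.
Newton–Raphson from ψ₂ = 0.56:
  ψ₂ = 0.560: g = -0.1263, g' = -0.723 → ψ₂ = 0.385
  ψ₂ = 0.385: g = -0.0097, g' = -0.632 → ψ₂ = 0.370
Converged at ψ₂ = 0.370.
  1: x = 0.352, y = 0.736
  2: x = 0.338, y = 0.193
  3: x = 0.310, y = 0.071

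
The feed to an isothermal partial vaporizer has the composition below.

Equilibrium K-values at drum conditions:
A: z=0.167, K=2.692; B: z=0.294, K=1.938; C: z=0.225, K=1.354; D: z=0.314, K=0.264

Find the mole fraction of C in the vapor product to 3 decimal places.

y_C = 0.254

Rachford–Rice: g(ψ) = Σ zᵢ(Kᵢ−1)/(1+ψ(Kᵢ−1)) = 0.
Feasibility: ΣzᵢKᵢ = 1.407, Σzᵢ/Kᵢ = 1.569 — both > 1, two phases present.
Iterate (Newton) starting at ψ = 0.57:
  ψ = 0.570: g = -0.0083, g' = -0.758 → ψ = 0.559
Converged at ψ = 0.559.
Compositions from xᵢ = zᵢ/(1+ψ(Kᵢ−1)), yᵢ = Kᵢxᵢ:
  A: x = 0.086, y = 0.231
  B: x = 0.193, y = 0.374
  C: x = 0.188, y = 0.254
  D: x = 0.533, y = 0.141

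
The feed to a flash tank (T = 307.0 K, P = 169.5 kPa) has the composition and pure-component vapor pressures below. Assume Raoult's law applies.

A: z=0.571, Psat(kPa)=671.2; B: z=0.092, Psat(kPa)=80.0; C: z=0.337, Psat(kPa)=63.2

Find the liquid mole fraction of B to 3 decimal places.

x_B = 0.158

Raoult's law: Kᵢ = Pᵢˢᵃᵗ/P = Pᵢˢᵃᵗ/169.5.
  K_A = 671.2/169.5 = 3.95988, K_B = 80.0/169.5 = 0.47198, K_C = 63.2/169.5 = 0.37286
Let ψ = V/F and solve Σ zᵢ(Kᵢ−1)/(1+ψ(Kᵢ−1)) = 0.
Check two-phase: ΣzᵢKᵢ = 2.430 > 1 and Σzᵢ/Kᵢ = 1.243 > 1, so g(0) = 1.430 > 0 and g(1) = -0.243 < 0.
Newton iteration, ψ⁰ = 0.5:
  ψ = 0.500: g = 0.3076, g' = -1.142 → ψ = 0.769
  ψ = 0.769: g = 0.0255, g' = -1.033 → ψ = 0.794
Converged at ψ = 0.794.
Compositions from xᵢ = zᵢ/(1+ψ(Kᵢ−1)), yᵢ = Kᵢxᵢ:
  A: x = 0.170, y = 0.675
  B: x = 0.158, y = 0.075
  C: x = 0.671, y = 0.250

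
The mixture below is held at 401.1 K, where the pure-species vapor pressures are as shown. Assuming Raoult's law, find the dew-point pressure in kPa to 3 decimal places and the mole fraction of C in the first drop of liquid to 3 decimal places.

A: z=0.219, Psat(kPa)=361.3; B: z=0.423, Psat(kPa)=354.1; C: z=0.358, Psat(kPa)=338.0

Pdew = 349.663 kPa, x_C = 0.370

At the dew point ψ → 1, so Σzᵢ/Kᵢ = 1 with Kᵢ = Pᵢˢᵃᵗ/P ⇒ 1/P = Σzᵢ/Pᵢˢᵃᵗ.
1/P = 0.219/361.3 + 0.423/354.1 + 0.358/338.0 = 0.002860 ⇒ P = 349.663 kPa
xᵢ = zᵢP/Pᵢˢᵃᵗ ⇒ x_C = 0.358·349.663/338.0 = 0.370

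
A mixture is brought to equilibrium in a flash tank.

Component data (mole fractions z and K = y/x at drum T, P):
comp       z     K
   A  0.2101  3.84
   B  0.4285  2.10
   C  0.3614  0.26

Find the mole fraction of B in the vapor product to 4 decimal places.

y_B = 0.5343

Material balance + equilibrium reduce to Σ zᵢ(Kᵢ−1)/(1+ψ(Kᵢ−1)) = 0.
Check two-phase: ΣzᵢKᵢ = 1.8006 > 1 and Σzᵢ/Kᵢ = 1.6488 > 1, so g(0) = 0.8006 > 0 and g(1) = -0.6488 < 0.
Newton–Raphson from ψ = 0.5:
  ψ = 0.5000: g = 0.12616, g' = -1.0038 → ψ = 0.6257
  ψ = 0.6257: g = -0.00396, g' = -1.0880 → ψ = 0.6220
Converged at ψ = 0.6220.
Compositions from xᵢ = zᵢ/(1+ψ(Kᵢ−1)), yᵢ = Kᵢxᵢ:
  A: x = 0.0759, y = 0.2916
  B: x = 0.2544, y = 0.5343
  C: x = 0.6696, y = 0.1741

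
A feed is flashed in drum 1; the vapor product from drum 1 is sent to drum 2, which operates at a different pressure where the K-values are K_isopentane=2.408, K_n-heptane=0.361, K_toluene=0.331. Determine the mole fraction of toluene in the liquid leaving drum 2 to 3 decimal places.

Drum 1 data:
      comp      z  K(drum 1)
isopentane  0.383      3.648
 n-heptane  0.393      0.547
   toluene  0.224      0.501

Drum 1:
Rachford–Rice: g(ψ₁) = Σ zᵢ(Kᵢ−1)/(1+ψ₁(Kᵢ−1)) = 0.
Check two-phase: ΣzᵢKᵢ = 1.724 > 1 and Σzᵢ/Kᵢ = 1.271 > 1, so g(0) = 0.724 > 0 and g(1) = -0.271 < 0.
Iterate (Newton) starting at ψ₁ = 0.5:
  ψ₁ = 0.500: g = 0.0573, g' = -0.731 → ψ₁ = 0.578
  ψ₁ = 0.578: g = 0.0023, g' = -0.677 → ψ₁ = 0.582
Converged at ψ₁ = 0.582.
Drum-1 compositions:
  isopentane: x = 0.151, y = 0.550
  n-heptane: x = 0.534, y = 0.292
  toluene: x = 0.316, y = 0.158
Drum-2 feed = drum-1 vapor: z₂ = (0.5500, 0.2919, 0.1581).
Drum 2:
Material balance + equilibrium reduce to Σ zᵢ(Kᵢ−1)/(1+ψ₂(Kᵢ−1)) = 0.
Check two-phase: ΣzᵢKᵢ = 1.482 > 1 and Σzᵢ/Kᵢ = 1.515 > 1, so g(0) = 0.482 > 0 and g(1) = -0.515 < 0.
Newton iteration, ψ₂⁰ = 0.57:
  ψ₂ = 0.570: g = -0.0348, g' = -0.815 → ψ₂ = 0.527
Converged at ψ₂ = 0.527.
  isopentane: x = 0.316, y = 0.760
  n-heptane: x = 0.440, y = 0.159
  toluene: x = 0.244, y = 0.081

x_toluene (drum 2) = 0.244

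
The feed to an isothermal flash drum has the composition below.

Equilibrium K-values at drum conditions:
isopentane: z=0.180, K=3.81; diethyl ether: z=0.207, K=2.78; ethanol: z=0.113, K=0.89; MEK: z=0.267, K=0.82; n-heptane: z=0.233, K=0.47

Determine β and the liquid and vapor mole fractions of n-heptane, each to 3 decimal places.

β = 0.852, x_n-heptane = 0.425, y_n-heptane = 0.200

Rachford–Rice: g(β) = Σ zᵢ(Kᵢ−1)/(1+β(Kᵢ−1)) = 0.
Feasibility: ΣzᵢKᵢ = 1.690, Σzᵢ/Kᵢ = 1.070 — both > 1, two phases present.
Newton–Raphson from β = 0.5:
  β = 0.500: g = 0.1713, g' = -0.562 → β = 0.805
  β = 0.805: g = 0.0215, g' = -0.457 → β = 0.852
Converged at β = 0.852.
Compositions from xᵢ = zᵢ/(1+β(Kᵢ−1)), yᵢ = Kᵢxᵢ:
  isopentane: x = 0.053, y = 0.202
  diethyl ether: x = 0.082, y = 0.229
  ethanol: x = 0.125, y = 0.111
  MEK: x = 0.315, y = 0.259
  n-heptane: x = 0.425, y = 0.200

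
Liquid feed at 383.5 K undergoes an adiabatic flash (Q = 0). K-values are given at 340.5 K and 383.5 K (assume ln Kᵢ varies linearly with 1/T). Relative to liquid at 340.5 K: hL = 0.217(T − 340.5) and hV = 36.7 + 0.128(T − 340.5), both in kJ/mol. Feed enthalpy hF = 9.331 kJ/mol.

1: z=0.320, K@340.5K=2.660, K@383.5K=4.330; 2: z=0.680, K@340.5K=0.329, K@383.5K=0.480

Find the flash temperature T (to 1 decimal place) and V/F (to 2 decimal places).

Adiabatic flash: solve Rachford–Rice at each trial T, then check hF = ψ·hV(T) + (1−ψ)·hL(T).
  T = 340.5 K: K = (2.660, 0.329), RR gives ψ = 0.067, H_out = 2.469 kJ/mol
  T = 383.5 K: K = (4.330, 0.480), RR gives ψ = 0.411, H_out = 22.848 kJ/mol
  T = 362.0 K: K = (3.443, 0.402), RR gives ψ = 0.257, H_out = 13.595 kJ/mol
  T = 351.2 K: K = (3.037, 0.365), RR gives ψ = 0.170, H_out = 8.388 kJ/mol
  T = 356.6 K: K = (3.237, 0.383), RR gives ψ = 0.215, H_out = 11.064 kJ/mol
  T = 353.9 K: K = (3.136, 0.374), RR gives ψ = 0.193, H_out = 9.746 kJ/mol
  T = 352.5 K: K = (3.084, 0.369), RR gives ψ = 0.181, H_out = 9.047 kJ/mol
Linear interpolation between T = 352.5 (H_out = 9.047) and T = 353.9 (H_out = 9.746) on hF = 9.331 gives T ≈ 353.1 K, at which ψ = 0.19.

T = 353.1 K, V/F = 0.19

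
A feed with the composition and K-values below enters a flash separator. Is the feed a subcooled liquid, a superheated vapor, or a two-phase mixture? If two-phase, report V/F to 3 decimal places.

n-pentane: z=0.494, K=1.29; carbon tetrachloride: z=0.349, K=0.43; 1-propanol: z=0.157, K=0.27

ΣzᵢKᵢ = 0.830; Σzᵢ/Kᵢ = 1.776.
Since ΣzᵢKᵢ < 1 the mixture is below its bubble point — single liquid phase.

subcooled liquid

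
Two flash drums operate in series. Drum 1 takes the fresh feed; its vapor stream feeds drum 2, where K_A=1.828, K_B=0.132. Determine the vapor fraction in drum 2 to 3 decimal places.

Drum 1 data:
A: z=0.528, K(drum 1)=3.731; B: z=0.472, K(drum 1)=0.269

V/F (drum 2) = 0.651

Drum 1:
Rachford–Rice: g(ψ₁) = Σ zᵢ(Kᵢ−1)/(1+ψ₁(Kᵢ−1)) = 0.
Check two-phase: ΣzᵢKᵢ = 2.097 > 1 and Σzᵢ/Kᵢ = 1.896 > 1, so g(0) = 1.097 > 0 and g(1) = -0.896 < 0.
Binary case is linear: z₁(K₁−1)(1+ψ₁(K₂−1)) + z₂(K₂−1)(1+ψ₁(K₁−1)) = 0
⇒ ψ₁ = [z₁(K₁−1)+z₂(K₂−1)] / [−(K₁−1)(K₂−1)] = 1.0969/1.9964 = 0.549
Drum-1 compositions:
  A: x = 0.211, y = 0.788
  B: x = 0.789, y = 0.212
Drum-2 feed = drum-1 vapor: z₂ = (0.7878, 0.2122).
Drum 2:
Material balance + equilibrium reduce to Σ zᵢ(Kᵢ−1)/(1+ψ₂(Kᵢ−1)) = 0.
g(0) = ΣzᵢKᵢ − 1 = 0.468 and g(1) = 1 − Σzᵢ/Kᵢ = -1.039, so a root lies in (0, 1).
Newton iteration, ψ₂⁰ = 0.5:
  ψ₂ = 0.500: g = 0.1359, g' = -0.769 → ψ₂ = 0.677
  ψ₂ = 0.677: g = -0.0283, g' = -1.161 → ψ₂ = 0.652
  ψ₂ = 0.652: g = -0.0010, g' = -1.077 → ψ₂ = 0.651
Converged at ψ₂ = 0.651.
  A: x = 0.512, y = 0.936
  B: x = 0.488, y = 0.064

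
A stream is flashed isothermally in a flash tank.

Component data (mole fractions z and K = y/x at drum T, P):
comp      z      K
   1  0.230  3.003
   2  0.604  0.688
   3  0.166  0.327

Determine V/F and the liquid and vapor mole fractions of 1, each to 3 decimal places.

V/F = 0.198, x_1 = 0.165, y_1 = 0.494

Newton iteration, V/F⁰ = 0.42:
  V/F = 0.420: g = -0.1224, g' = -0.496 → V/F = 0.173
  V/F = 0.173: g = 0.0163, g' = -0.671 → V/F = 0.198
Converged at V/F = 0.198.
Compositions from xᵢ = zᵢ/(1+V/F(Kᵢ−1)), yᵢ = Kᵢxᵢ:
  1: x = 0.165, y = 0.494
  2: x = 0.644, y = 0.443
  3: x = 0.192, y = 0.063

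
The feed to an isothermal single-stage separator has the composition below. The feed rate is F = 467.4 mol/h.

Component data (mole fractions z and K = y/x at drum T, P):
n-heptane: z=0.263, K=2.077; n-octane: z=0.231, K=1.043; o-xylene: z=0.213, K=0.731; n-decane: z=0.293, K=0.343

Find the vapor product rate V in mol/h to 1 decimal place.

V = 47.5 mol/h

Rachford–Rice: g(ψ) = Σ zᵢ(Kᵢ−1)/(1+ψ(Kᵢ−1)) = 0.
Check two-phase: ΣzᵢKᵢ = 1.043 > 1 and Σzᵢ/Kᵢ = 1.494 > 1, so g(0) = 0.043 > 0 and g(1) = -0.494 < 0.
Iterate (Newton) starting at ψ = 0.56:
  ψ = 0.560: g = -0.1856, g' = -0.457 → ψ = 0.154
  ψ = 0.154: g = -0.0211, g' = -0.398 → ψ = 0.101
  ψ = 0.101: g = 0.0003, g' = -0.410 → ψ = 0.102
Converged at ψ = 0.102.
Then V = ψ·F = 0.1017·467.4 = 47.5 mol/h and L = F − V = 419.9 mol/h.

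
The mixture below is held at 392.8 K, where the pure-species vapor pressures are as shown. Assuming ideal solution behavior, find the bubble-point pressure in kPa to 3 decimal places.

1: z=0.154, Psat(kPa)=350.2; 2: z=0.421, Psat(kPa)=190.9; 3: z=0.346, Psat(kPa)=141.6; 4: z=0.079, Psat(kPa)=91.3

At the bubble point ψ → 0, so ΣzᵢKᵢ = 1 with Kᵢ = Pᵢˢᵃᵗ/P ⇒ P = ΣzᵢPᵢˢᵃᵗ.
P = 0.154·350.2 + 0.421·190.9 + 0.346·141.6 + 0.079·91.3 = 190.506 kPa

Pbub = 190.506 kPa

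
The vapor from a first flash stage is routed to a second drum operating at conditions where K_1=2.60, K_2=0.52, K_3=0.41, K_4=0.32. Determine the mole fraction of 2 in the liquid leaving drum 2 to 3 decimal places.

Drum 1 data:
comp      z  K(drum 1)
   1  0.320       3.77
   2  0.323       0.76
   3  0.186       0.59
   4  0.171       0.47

x_2 (drum 2) = 0.369

Drum 1:
Iterate (Newton) starting at ψ₁ = 0.58:
  ψ₁ = 0.580: g = 0.0191, g' = -0.540 → ψ₁ = 0.615
  ψ₁ = 0.615: g = 0.0003, g' = -0.523 → ψ₁ = 0.616
Converged at ψ₁ = 0.616.
Drum-1 compositions:
  1: x = 0.118, y = 0.446
  2: x = 0.379, y = 0.288
  3: x = 0.249, y = 0.147
  4: x = 0.254, y = 0.119
Drum-2 feed = drum-1 vapor: z₂ = (0.4458, 0.2881, 0.1468, 0.1193).
Drum 2:
Material balance + equilibrium reduce to Σ zᵢ(Kᵢ−1)/(1+ψ₂(Kᵢ−1)) = 0.
g(0) = ΣzᵢKᵢ − 1 = 0.407 and g(1) = 1 − Σzᵢ/Kᵢ = -0.456, so a root lies in (0, 1).
Newton iteration, ψ₂⁰ = 0.5:
  ψ₂ = 0.500: g = -0.0315, g' = -0.697 → ψ₂ = 0.455
Converged at ψ₂ = 0.455.
  1: x = 0.258, y = 0.671
  2: x = 0.369, y = 0.192
  3: x = 0.201, y = 0.082
  4: x = 0.173, y = 0.055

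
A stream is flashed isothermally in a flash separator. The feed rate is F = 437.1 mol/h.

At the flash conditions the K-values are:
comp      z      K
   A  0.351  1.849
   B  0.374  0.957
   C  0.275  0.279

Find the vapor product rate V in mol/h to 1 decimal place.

V = 95.3 mol/h

Newton–Raphson from ψ = 0.5:
  ψ = 0.500: g = -0.1173, g' = -0.475 → ψ = 0.253
  ψ = 0.253: g = -0.0135, g' = -0.386 → ψ = 0.218
Converged at ψ = 0.218.
Then V = ψ·F = 0.2179·437.1 = 95.3 mol/h and L = F − V = 341.8 mol/h.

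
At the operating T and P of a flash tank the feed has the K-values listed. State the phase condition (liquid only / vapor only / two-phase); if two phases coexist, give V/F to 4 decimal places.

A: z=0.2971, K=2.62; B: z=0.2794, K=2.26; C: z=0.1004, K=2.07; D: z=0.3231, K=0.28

ΣzᵢKᵢ = 1.7081; Σzᵢ/Kᵢ = 1.4395.
Both exceed 1, so a two-phase solution exists.
Iterate (Newton) starting at ψ = 0.5:
  ψ = 0.5000: g = 0.18839, g' = -0.8627 → ψ = 0.7184
  ψ = 0.7184: g = -0.01391, g' = -1.0442 → ψ = 0.7051
  ψ = 0.7051: g = -0.00015, g' = -1.0226 → ψ = 0.7049
Converged at ψ = 0.7049.

two-phase, V/F = 0.7049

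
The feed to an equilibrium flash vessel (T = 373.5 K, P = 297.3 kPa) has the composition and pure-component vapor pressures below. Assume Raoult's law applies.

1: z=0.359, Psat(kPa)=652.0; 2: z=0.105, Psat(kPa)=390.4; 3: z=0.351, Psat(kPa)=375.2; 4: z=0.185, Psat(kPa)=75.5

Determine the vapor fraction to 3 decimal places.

Raoult's law: Kᵢ = Pᵢˢᵃᵗ/P = Pᵢˢᵃᵗ/297.3.
  K_1 = 652.0/297.3 = 2.19307, K_2 = 390.4/297.3 = 1.31315, K_3 = 375.2/297.3 = 1.26202, K_4 = 75.5/297.3 = 0.25395
Material balance + equilibrium reduce to Σ zᵢ(Kᵢ−1)/(1+ψ(Kᵢ−1)) = 0.
Check two-phase: ΣzᵢKᵢ = 1.415 > 1 and Σzᵢ/Kᵢ = 1.250 > 1, so g(0) = 0.415 > 0 and g(1) = -0.250 < 0.
Iterate (Newton) starting at ψ = 0.5:
  ψ = 0.500: g = 0.1579, g' = -0.489 → ψ = 0.823
  ψ = 0.823: g = -0.0396, g' = -0.844 → ψ = 0.776
  ψ = 0.776: g = -0.0025, g' = -0.742 → ψ = 0.773
Converged at ψ = 0.773.

ψ = 0.773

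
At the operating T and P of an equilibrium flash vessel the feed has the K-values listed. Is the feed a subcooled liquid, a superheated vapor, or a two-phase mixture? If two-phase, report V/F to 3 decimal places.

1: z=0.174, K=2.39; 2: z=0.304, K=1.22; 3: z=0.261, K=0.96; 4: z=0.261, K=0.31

two-phase, V/F = 0.289

ΣzᵢKᵢ = 1.118; Σzᵢ/Kᵢ = 1.436.
Both exceed 1, so a two-phase solution exists.
Let ψ = V/F and solve Σ zᵢ(Kᵢ−1)/(1+ψ(Kᵢ−1)) = 0.
Iterate (Newton) starting at ψ = 0.5:
  ψ = 0.500: g = -0.0827, g' = -0.419 → ψ = 0.303
  ψ = 0.303: g = -0.0053, g' = -0.378 → ψ = 0.289
Converged at ψ = 0.289.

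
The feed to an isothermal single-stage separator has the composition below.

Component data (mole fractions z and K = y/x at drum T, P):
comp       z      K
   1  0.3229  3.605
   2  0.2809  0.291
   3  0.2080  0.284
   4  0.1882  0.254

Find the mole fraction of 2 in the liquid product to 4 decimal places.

x_2 = 0.3240

Rachford–Rice: g(ψ) = Σ zᵢ(Kᵢ−1)/(1+ψ(Kᵢ−1)) = 0.
Feasibility: ΣzᵢKᵢ = 1.3527, Σzᵢ/Kᵢ = 2.5282 — both > 1, two phases present.
Newton iteration, ψ⁰ = 0.5:
  ψ = 0.5000: g = -0.39910, g' = -1.2773 → ψ = 0.1875
  ψ = 0.1875: g = 0.00011, g' = -1.4606 → ψ = 0.1876
Converged at ψ = 0.1876.
Compositions from xᵢ = zᵢ/(1+ψ(Kᵢ−1)), yᵢ = Kᵢxᵢ:
  1: x = 0.2169, y = 0.7819
  2: x = 0.3240, y = 0.0943
  3: x = 0.2403, y = 0.0682
  4: x = 0.2188, y = 0.0556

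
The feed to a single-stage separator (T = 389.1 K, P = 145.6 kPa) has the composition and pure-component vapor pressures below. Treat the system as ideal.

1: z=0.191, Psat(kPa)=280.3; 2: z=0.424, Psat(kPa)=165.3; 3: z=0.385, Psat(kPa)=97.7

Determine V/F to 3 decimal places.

Raoult's law: Kᵢ = Pᵢˢᵃᵗ/P = Pᵢˢᵃᵗ/145.6.
  K_1 = 280.3/145.6 = 1.92514, K_2 = 165.3/145.6 = 1.13530, K_3 = 97.7/145.6 = 0.67102
Newton–Raphson from V/F = 0.54:
  V/F = 0.540: g = 0.0173, g' = -0.141 → V/F = 0.662
  V/F = 0.662: g = 0.0002, g' = -0.138 → V/F = 0.664
Converged at V/F = 0.664.

V/F = 0.664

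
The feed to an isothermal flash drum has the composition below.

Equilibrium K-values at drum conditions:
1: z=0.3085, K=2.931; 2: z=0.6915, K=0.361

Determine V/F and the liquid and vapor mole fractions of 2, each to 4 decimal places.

Rachford–Rice: g(V/F) = Σ zᵢ(Kᵢ−1)/(1+V/F(Kᵢ−1)) = 0.
g(0) = ΣzᵢKᵢ − 1 = 0.1538 and g(1) = 1 − Σzᵢ/Kᵢ = -1.0208, so a root lies in (0, 1).
Newton–Raphson from V/F = 0.5:
  V/F = 0.5000: g = -0.34624, g' = -0.9075 → V/F = 0.1185
  V/F = 0.1185: g = 0.00676, g' = -1.0924 → V/F = 0.1246
  V/F = 0.1246: g = 0.00004, g' = -1.0806 → V/F = 0.1247
Converged at V/F = 0.1247.
Compositions from xᵢ = zᵢ/(1+V/F(Kᵢ−1)), yᵢ = Kᵢxᵢ:
  1: x = 0.2486, y = 0.7288
  2: x = 0.7514, y = 0.2712

V/F = 0.1247, x_2 = 0.7514, y_2 = 0.2712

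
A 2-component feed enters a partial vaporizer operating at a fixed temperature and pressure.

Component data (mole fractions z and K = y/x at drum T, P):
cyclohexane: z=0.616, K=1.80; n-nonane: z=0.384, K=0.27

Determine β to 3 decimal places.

Newton iteration, β⁰ = 0.64:
  β = 0.640: g = -0.2002, g' = -0.893 → β = 0.416
  β = 0.416: g = -0.0328, g' = -0.644 → β = 0.365
  β = 0.365: g = -0.0007, g' = -0.616 → β = 0.364
Converged at β = 0.364.

β = 0.364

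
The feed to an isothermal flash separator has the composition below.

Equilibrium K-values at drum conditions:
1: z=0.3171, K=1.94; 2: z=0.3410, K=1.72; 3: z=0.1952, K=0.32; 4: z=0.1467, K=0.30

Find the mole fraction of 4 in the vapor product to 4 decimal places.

Material balance + equilibrium reduce to Σ zᵢ(Kᵢ−1)/(1+β(Kᵢ−1)) = 0.
Check two-phase: ΣzᵢKᵢ = 1.3082 > 1 and Σzᵢ/Kᵢ = 1.4607 > 1, so g(0) = 0.3082 > 0 and g(1) = -0.4607 < 0.
Newton–Raphson from β = 0.5:
  β = 0.5000: g = 0.02420, g' = -0.6026 → β = 0.5402
  β = 0.5402: g = -0.00046, g' = -0.6262 → β = 0.5394
Converged at β = 0.5394.
Compositions from xᵢ = zᵢ/(1+β(Kᵢ−1)), yᵢ = Kᵢxᵢ:
  1: x = 0.2104, y = 0.4082
  2: x = 0.2456, y = 0.4224
  3: x = 0.3083, y = 0.0987
  4: x = 0.2357, y = 0.0707

y_4 = 0.0707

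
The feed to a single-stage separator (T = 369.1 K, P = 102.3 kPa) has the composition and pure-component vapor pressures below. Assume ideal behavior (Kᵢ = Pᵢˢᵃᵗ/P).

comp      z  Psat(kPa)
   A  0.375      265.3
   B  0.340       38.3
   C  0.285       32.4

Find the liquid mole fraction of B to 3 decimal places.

Raoult's law: Kᵢ = Pᵢˢᵃᵗ/P = Pᵢˢᵃᵗ/102.3.
  K_A = 265.3/102.3 = 2.59335, K_B = 38.3/102.3 = 0.37439, K_C = 32.4/102.3 = 0.31672
Rachford–Rice: g(V/F) = Σ zᵢ(Kᵢ−1)/(1+V/F(Kᵢ−1)) = 0.
Check two-phase: ΣzᵢKᵢ = 1.190 > 1 and Σzᵢ/Kᵢ = 1.953 > 1, so g(0) = 0.190 > 0 and g(1) = -0.953 < 0.
Newton iteration, V/F⁰ = 0.67:
  V/F = 0.670: g = -0.4364, g' = -1.070 → V/F = 0.262
  V/F = 0.262: g = -0.0701, g' = -0.862 → V/F = 0.181
  V/F = 0.181: g = 0.0020, g' = -0.916 → V/F = 0.183
Converged at V/F = 0.183.
Compositions from xᵢ = zᵢ/(1+V/F(Kᵢ−1)), yᵢ = Kᵢxᵢ:
  A: x = 0.290, y = 0.753
  B: x = 0.384, y = 0.144
  C: x = 0.326, y = 0.103

x_B = 0.384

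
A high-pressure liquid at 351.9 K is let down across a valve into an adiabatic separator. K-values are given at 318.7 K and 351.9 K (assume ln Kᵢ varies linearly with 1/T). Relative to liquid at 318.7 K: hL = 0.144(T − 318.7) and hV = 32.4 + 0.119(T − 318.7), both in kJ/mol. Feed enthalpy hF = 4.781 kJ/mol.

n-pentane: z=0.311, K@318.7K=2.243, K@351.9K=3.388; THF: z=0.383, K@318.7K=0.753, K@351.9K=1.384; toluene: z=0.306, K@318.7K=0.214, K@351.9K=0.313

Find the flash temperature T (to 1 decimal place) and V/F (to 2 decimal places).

T = 321.3 K, V/F = 0.14

Adiabatic flash: solve Rachford–Rice at each trial T, then check hF = ψ·hV(T) + (1−ψ)·hL(T).
  T = 318.7 K: K = (2.243, 0.753, 0.214), RR gives ψ = 0.078, H_out = 2.513 kJ/mol
  T = 351.9 K: K = (3.388, 1.384, 0.313), RR gives ψ = 0.686, H_out = 26.450 kJ/mol
  T = 335.3 K: K = (2.785, 1.036, 0.261), RR gives ψ = 0.425, H_out = 15.978 kJ/mol
  T = 327.0 K: K = (2.506, 0.887, 0.237), RR gives ψ = 0.261, H_out = 9.604 kJ/mol
  T = 322.9 K: K = (2.374, 0.819, 0.226), RR gives ψ = 0.173, H_out = 6.194 kJ/mol
  T = 320.8 K: K = (2.308, 0.785, 0.220), RR gives ψ = 0.126, H_out = 4.379 kJ/mol
Linear interpolation between T = 320.8 (H_out = 4.379) and T = 322.9 (H_out = 6.194) on hF = 4.781 gives T ≈ 321.3 K, at which ψ = 0.14.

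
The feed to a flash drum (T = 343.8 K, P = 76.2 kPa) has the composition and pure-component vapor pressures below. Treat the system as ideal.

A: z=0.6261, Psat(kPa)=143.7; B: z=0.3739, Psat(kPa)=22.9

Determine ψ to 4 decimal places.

ψ = 0.4730

Raoult's law: Kᵢ = Pᵢˢᵃᵗ/P = Pᵢˢᵃᵗ/76.2.
  K_A = 143.7/76.2 = 1.885827, K_B = 22.9/76.2 = 0.300525
Rachford–Rice: g(ψ) = Σ zᵢ(Kᵢ−1)/(1+ψ(Kᵢ−1)) = 0.
Feasibility: ΣzᵢKᵢ = 1.2931, Σzᵢ/Kᵢ = 1.5762 — both > 1, two phases present.
Binary case is linear: z₁(K₁−1)(1+ψ(K₂−1)) + z₂(K₂−1)(1+ψ(K₁−1)) = 0
⇒ ψ = [z₁(K₁−1)+z₂(K₂−1)] / [−(K₁−1)(K₂−1)] = 0.29308/0.61961 = 0.4730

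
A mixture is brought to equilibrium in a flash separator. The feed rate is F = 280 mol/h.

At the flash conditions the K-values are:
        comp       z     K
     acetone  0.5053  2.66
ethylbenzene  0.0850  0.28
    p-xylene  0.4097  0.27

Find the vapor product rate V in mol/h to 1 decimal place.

V = 110.8 mol/h

Rachford–Rice: g(V/F) = Σ zᵢ(Kᵢ−1)/(1+V/F(Kᵢ−1)) = 0.
Feasibility: ΣzᵢKᵢ = 1.4785, Σzᵢ/Kᵢ = 2.0109 — both > 1, two phases present.
Newton iteration, V/F⁰ = 0.5:
  V/F = 0.5000: g = -0.10826, g' = -1.0648 → V/F = 0.3983
  V/F = 0.3983: g = -0.00259, g' = -1.0252 → V/F = 0.3958
Converged at V/F = 0.3958.
Then V = V/F·F = 0.3958·280 = 110.8 mol/h and L = F − V = 169.2 mol/h.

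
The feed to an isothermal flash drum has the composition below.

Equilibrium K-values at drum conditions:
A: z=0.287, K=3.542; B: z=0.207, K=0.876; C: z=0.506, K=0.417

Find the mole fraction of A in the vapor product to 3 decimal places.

Rachford–Rice: g(V/F) = Σ zᵢ(Kᵢ−1)/(1+V/F(Kᵢ−1)) = 0.
Check two-phase: ΣzᵢKᵢ = 1.409 > 1 and Σzᵢ/Kᵢ = 1.531 > 1, so g(0) = 0.409 > 0 and g(1) = -0.531 < 0.
Newton iteration, V/F⁰ = 0.66:
  V/F = 0.660: g = -0.2350, g' = -0.717 → V/F = 0.332
  V/F = 0.332: g = 0.0030, g' = -0.813 → V/F = 0.336
Converged at V/F = 0.336.
Compositions from xᵢ = zᵢ/(1+V/F(Kᵢ−1)), yᵢ = Kᵢxᵢ:
  A: x = 0.155, y = 0.548
  B: x = 0.216, y = 0.189
  C: x = 0.629, y = 0.262

y_A = 0.548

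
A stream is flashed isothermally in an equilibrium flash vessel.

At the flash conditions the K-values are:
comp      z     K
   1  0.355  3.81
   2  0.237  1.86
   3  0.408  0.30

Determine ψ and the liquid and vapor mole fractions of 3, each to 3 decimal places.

Let ψ = V/F and solve Σ zᵢ(Kᵢ−1)/(1+ψ(Kᵢ−1)) = 0.
Feasibility: ΣzᵢKᵢ = 1.916, Σzᵢ/Kᵢ = 1.581 — both > 1, two phases present.
Newton iteration, ψ⁰ = 0.5:
  ψ = 0.500: g = 0.1179, g' = -1.044 → ψ = 0.613
Converged at ψ = 0.613.
Compositions from xᵢ = zᵢ/(1+ψ(Kᵢ−1)), yᵢ = Kᵢxᵢ:
  1: x = 0.130, y = 0.497
  2: x = 0.155, y = 0.289
  3: x = 0.714, y = 0.214

ψ = 0.613, x_3 = 0.714, y_3 = 0.214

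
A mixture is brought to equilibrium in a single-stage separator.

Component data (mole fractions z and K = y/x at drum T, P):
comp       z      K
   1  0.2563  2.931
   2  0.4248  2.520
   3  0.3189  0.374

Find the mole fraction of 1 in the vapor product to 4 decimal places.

y_1 = 0.2751

Rachford–Rice: g(ψ) = Σ zᵢ(Kᵢ−1)/(1+ψ(Kᵢ−1)) = 0.
Check two-phase: ΣzᵢKᵢ = 1.9410 > 1 and Σzᵢ/Kᵢ = 1.1087 > 1, so g(0) = 0.9410 > 0 and g(1) = -0.1087 < 0.
Iterate (Newton) starting at ψ = 0.44:
  ψ = 0.4400: g = 0.37898, g' = -0.8698 → ψ = 0.8757
  ψ = 0.8757: g = 0.01907, g' = -0.9248 → ψ = 0.8963
  ψ = 0.8963: g = -0.00028, g' = -0.9527 → ψ = 0.8960
Converged at ψ = 0.8960.
Compositions from xᵢ = zᵢ/(1+ψ(Kᵢ−1)), yᵢ = Kᵢxᵢ:
  1: x = 0.0939, y = 0.2751
  2: x = 0.1799, y = 0.4532
  3: x = 0.7263, y = 0.2716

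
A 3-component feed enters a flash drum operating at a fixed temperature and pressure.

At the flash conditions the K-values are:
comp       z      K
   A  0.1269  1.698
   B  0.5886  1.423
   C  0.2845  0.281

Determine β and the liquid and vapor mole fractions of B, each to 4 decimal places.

Iterate (Newton) starting at β = 0.5:
  β = 0.5000: g = -0.04820, g' = -0.4642 → β = 0.3962
  β = 0.3962: g = -0.00340, g' = -0.4028 → β = 0.3877
Converged at β = 0.3877.
Compositions from xᵢ = zᵢ/(1+β(Kᵢ−1)), yᵢ = Kᵢxᵢ:
  A: x = 0.0999, y = 0.1696
  B: x = 0.5057, y = 0.7196
  C: x = 0.3945, y = 0.1108

β = 0.3877, x_B = 0.5057, y_B = 0.7196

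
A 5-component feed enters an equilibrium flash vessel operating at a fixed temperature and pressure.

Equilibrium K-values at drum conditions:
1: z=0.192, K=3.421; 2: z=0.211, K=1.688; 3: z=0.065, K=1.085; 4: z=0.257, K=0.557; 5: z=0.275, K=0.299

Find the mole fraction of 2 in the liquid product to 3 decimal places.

x_2 = 0.172

Rachford–Rice: g(ψ) = Σ zᵢ(Kᵢ−1)/(1+ψ(Kᵢ−1)) = 0.
Feasibility: ΣzᵢKᵢ = 1.309, Σzᵢ/Kᵢ = 1.622 — both > 1, two phases present.
Newton iteration, ψ⁰ = 0.6:
  ψ = 0.600: g = -0.1902, g' = -0.734 → ψ = 0.341
  ψ = 0.341: g = -0.0096, g' = -0.707 → ψ = 0.327
Converged at ψ = 0.327.
Compositions from xᵢ = zᵢ/(1+ψ(Kᵢ−1)), yᵢ = Kᵢxᵢ:
  1: x = 0.107, y = 0.367
  2: x = 0.172, y = 0.291
  3: x = 0.063, y = 0.069
  4: x = 0.301, y = 0.167
  5: x = 0.357, y = 0.107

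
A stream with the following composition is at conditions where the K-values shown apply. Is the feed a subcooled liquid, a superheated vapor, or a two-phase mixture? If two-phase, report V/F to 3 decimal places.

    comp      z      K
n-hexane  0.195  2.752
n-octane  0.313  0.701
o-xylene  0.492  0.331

ΣzᵢKᵢ = 0.919; Σzᵢ/Kᵢ = 2.004.
Since ΣzᵢKᵢ < 1 the mixture is below its bubble point — single liquid phase.

subcooled liquid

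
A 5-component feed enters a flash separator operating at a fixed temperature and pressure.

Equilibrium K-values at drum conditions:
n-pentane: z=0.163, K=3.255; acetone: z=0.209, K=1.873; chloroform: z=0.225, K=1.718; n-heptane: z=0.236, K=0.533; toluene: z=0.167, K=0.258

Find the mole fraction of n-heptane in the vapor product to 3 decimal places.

Let ψ = V/F and solve Σ zᵢ(Kᵢ−1)/(1+ψ(Kᵢ−1)) = 0.
g(0) = ΣzᵢKᵢ − 1 = 0.477 and g(1) = 1 − Σzᵢ/Kᵢ = -0.383, so a root lies in (0, 1).
Iterate (Newton) starting at ψ = 0.35:
  ψ = 0.350: g = 0.1752, g' = -0.668 → ψ = 0.612
  ψ = 0.612: g = 0.0041, g' = -0.680 → ψ = 0.618
Converged at ψ = 0.618.
Compositions from xᵢ = zᵢ/(1+ψ(Kᵢ−1)), yᵢ = Kᵢxᵢ:
  n-pentane: x = 0.068, y = 0.222
  acetone: x = 0.136, y = 0.254
  chloroform: x = 0.156, y = 0.268
  n-heptane: x = 0.332, y = 0.177
  toluene: x = 0.309, y = 0.080

y_n-heptane = 0.177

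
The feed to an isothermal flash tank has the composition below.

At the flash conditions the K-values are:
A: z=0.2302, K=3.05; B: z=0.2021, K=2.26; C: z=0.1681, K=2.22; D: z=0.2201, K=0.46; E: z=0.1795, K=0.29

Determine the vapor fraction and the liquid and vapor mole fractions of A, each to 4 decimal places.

Rachford–Rice: g(ψ) = Σ zᵢ(Kᵢ−1)/(1+ψ(Kᵢ−1)) = 0.
Feasibility: ΣzᵢKᵢ = 1.6853, Σzᵢ/Kᵢ = 1.3381 — both > 1, two phases present.
Iterate (Newton) starting at ψ = 0.5:
  ψ = 0.5000: g = 0.15624, g' = -0.7911 → ψ = 0.6975
  ψ = 0.6975: g = -0.00260, g' = -0.8481 → ψ = 0.6944
Converged at ψ = 0.6944.
Compositions from xᵢ = zᵢ/(1+ψ(Kᵢ−1)), yᵢ = Kᵢxᵢ:
  A: x = 0.0950, y = 0.2897
  B: x = 0.1078, y = 0.2436
  C: x = 0.0910, y = 0.2020
  D: x = 0.3522, y = 0.1620
  E: x = 0.3541, y = 0.1027

ψ = 0.6944, x_A = 0.0950, y_A = 0.2897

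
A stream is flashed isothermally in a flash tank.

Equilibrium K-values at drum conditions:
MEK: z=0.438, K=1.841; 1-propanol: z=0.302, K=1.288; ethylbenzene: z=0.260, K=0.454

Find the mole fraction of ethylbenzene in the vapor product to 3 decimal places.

y_ethylbenzene = 0.232

Rachford–Rice: g(ψ) = Σ zᵢ(Kᵢ−1)/(1+ψ(Kᵢ−1)) = 0.
g(0) = ΣzᵢKᵢ − 1 = 0.313 and g(1) = 1 − Σzᵢ/Kᵢ = -0.045, so a root lies in (0, 1).
Newton–Raphson from ψ = 0.5:
  ψ = 0.500: g = 0.1401, g' = -0.319 → ψ = 0.939
  ψ = 0.939: g = -0.0169, g' = -0.438 → ψ = 0.900
  ψ = 0.900: g = -0.0004, g' = -0.416 → ψ = 0.899
Converged at ψ = 0.899.
Compositions from xᵢ = zᵢ/(1+ψ(Kᵢ−1)), yᵢ = Kᵢxᵢ:
  MEK: x = 0.249, y = 0.459
  1-propanol: x = 0.240, y = 0.309
  ethylbenzene: x = 0.511, y = 0.232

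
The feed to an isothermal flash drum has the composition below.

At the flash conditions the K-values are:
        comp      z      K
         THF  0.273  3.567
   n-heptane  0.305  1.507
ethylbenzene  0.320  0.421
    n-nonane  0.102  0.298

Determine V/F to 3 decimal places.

V/F = 0.582

Iterate (Newton) starting at V/F = 0.66:
  V/F = 0.660: g = -0.0573, g' = -0.747 → V/F = 0.583
  V/F = 0.583: g = -0.0011, g' = -0.724 → V/F = 0.582
Converged at V/F = 0.582.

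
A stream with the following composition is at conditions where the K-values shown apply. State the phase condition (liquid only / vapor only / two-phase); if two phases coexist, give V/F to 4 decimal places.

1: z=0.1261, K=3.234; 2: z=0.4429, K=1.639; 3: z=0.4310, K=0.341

ΣzᵢKᵢ = 1.2807; Σzᵢ/Kᵢ = 1.5731.
Both exceed 1, so a two-phase solution exists.
Material balance + equilibrium reduce to Σ zᵢ(Kᵢ−1)/(1+ψ(Kᵢ−1)) = 0.
Iterate (Newton) starting at ψ = 0.5:
  ψ = 0.5000: g = -0.07605, g' = -0.6606 → ψ = 0.3849
  ψ = 0.3849: g = -0.00193, g' = -0.6344 → ψ = 0.3818
Converged at ψ = 0.3818.

two-phase, V/F = 0.3818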